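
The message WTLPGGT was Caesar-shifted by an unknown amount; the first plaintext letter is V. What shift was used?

From the crib: W(22)−V(21)=1, so the shift is 1.

1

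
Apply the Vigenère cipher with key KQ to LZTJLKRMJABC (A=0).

VPDZVABCTQLS

Repeat the key across the message: KQKQKQKQKQKQ
L(11)+K(10): 21 → V
Z(25)+Q(16): 41≡15 → P
T(19)+K(10): 29≡3 → D
J(9)+Q(16): 25 → Z
L(11)+K(10): 21 → V
K(10)+Q(16): 26≡0 → A
R(17)+K(10): 27≡1 → B
M(12)+Q(16): 28≡2 → C
J(9)+K(10): 19 → T
A(0)+Q(16): 16 → Q
B(1)+K(10): 11 → L
C(2)+Q(16): 18 → S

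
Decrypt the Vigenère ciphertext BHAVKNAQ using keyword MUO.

Repeat the key across the ciphertext: MUOMUOMU
B(1)−M(12): -11≡15 → P
H(7)−U(20): -13≡13 → N
A(0)−O(14): -14≡12 → M
V(21)−M(12): 9 → J
K(10)−U(20): -10≡16 → Q
N(13)−O(14): -1≡25 → Z
A(0)−M(12): -12≡14 → O
Q(16)−U(20): -4≡22 → W

PNMJQZOW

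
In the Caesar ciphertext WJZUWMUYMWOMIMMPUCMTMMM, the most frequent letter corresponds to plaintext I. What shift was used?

The most frequent ciphertext letter is M (appears 9 times).
M is position 12; I is position 8.
Shift = 4.

4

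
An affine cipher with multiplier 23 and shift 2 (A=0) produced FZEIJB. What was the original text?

ZBIYPJ

The inverse of 23 mod 26 is 17, since 23·17=391≡1. Apply D(y)=17·(y−2) mod 26:
F(5): 17·(5−2)=51≡25 → Z
Z(25): 17·(25−2)=391≡1 → B
E(4): 17·(4−2)=34≡8 → I
I(8): 17·(8−2)=102≡24 → Y
J(9): 17·(9−2)=119≡15 → P
B(1): 17·(1−2)=-17≡9 → J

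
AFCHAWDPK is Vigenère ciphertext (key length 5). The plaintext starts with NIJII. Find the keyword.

Subtract each crib letter from the matching ciphertext letter (mod 26):
A(0)−N(13)=-13≡13 → N
F(5)−I(8)=-3≡23 → X
C(2)−J(9)=-7≡19 → T
H(7)−I(8)=-1≡25 → Z
A(0)−I(8)=-8≡18 → S

NXTZS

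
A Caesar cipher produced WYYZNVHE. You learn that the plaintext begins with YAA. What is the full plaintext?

From the crib: W(22)−Y(24)=-2≡24, so the shift is 24.
Subtract 24 from each ciphertext letter:
W(22): 22−24=-2≡24 → Y
Y(24): 24−24=0 → A
Y(24): 24−24=0 → A
Z(25): 25−24=1 → B
N(13): 13−24=-11≡15 → P
V(21): 21−24=-3≡23 → X
H(7): 7−24=-17≡9 → J
E(4): 4−24=-20≡6 → G

YAABPXJG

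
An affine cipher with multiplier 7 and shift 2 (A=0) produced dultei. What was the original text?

pkfvem

The inverse of 7 mod 26 is 15, since 7·15=105≡1. Apply D(y)=15·(y−2) mod 26:
d(3): 15·(3−2)=15 → p
u(20): 15·(20−2)=270≡10 → k
l(11): 15·(11−2)=135≡5 → f
t(19): 15·(19−2)=255≡21 → v
e(4): 15·(4−2)=30≡4 → e
i(8): 15·(8−2)=90≡12 → m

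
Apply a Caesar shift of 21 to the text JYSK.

ETNF

J(9): 9+21=30≡4 → E
Y(24): 24+21=45≡19 → T
S(18): 18+21=39≡13 → N
K(10): 10+21=31≡5 → F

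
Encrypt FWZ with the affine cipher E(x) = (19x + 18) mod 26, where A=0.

JUZ

F(5): 19·5+18=113≡9 → J
W(22): 19·22+18=436≡20 → U
Z(25): 19·25+18=493≡25 → Z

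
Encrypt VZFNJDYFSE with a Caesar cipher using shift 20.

V(21): 21+20=41≡15 → P
Z(25): 25+20=45≡19 → T
F(5): 5+20=25 → Z
N(13): 13+20=33≡7 → H
J(9): 9+20=29≡3 → D
D(3): 3+20=23 → X
Y(24): 24+20=44≡18 → S
F(5): 5+20=25 → Z
S(18): 18+20=38≡12 → M
E(4): 4+20=24 → Y

PTZHDXSZMY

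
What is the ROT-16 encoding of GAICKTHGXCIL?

WQYSAJXWNSYB

G(6): 6+16=22 → W
A(0): 0+16=16 → Q
I(8): 8+16=24 → Y
C(2): 2+16=18 → S
K(10): 10+16=26≡0 → A
T(19): 19+16=35≡9 → J
H(7): 7+16=23 → X
G(6): 6+16=22 → W
X(23): 23+16=39≡13 → N
C(2): 2+16=18 → S
I(8): 8+16=24 → Y
L(11): 11+16=27≡1 → B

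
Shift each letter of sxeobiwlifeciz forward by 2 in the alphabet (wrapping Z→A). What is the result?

uzgqdkynkhgekb

s(18): 18+2=20 → u
x(23): 23+2=25 → z
e(4): 4+2=6 → g
o(14): 14+2=16 → q
b(1): 1+2=3 → d
i(8): 8+2=10 → k
w(22): 22+2=24 → y
l(11): 11+2=13 → n
i(8): 8+2=10 → k
f(5): 5+2=7 → h
e(4): 4+2=6 → g
c(2): 2+2=4 → e
i(8): 8+2=10 → k
z(25): 25+2=27≡1 → b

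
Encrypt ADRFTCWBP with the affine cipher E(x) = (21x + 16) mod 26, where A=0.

QBJRZGKLT

A(0): 21·0+16=16 → Q
D(3): 21·3+16=79≡1 → B
R(17): 21·17+16=373≡9 → J
F(5): 21·5+16=121≡17 → R
T(19): 21·19+16=415≡25 → Z
C(2): 21·2+16=58≡6 → G
W(22): 21·22+16=478≡10 → K
B(1): 21·1+16=37≡11 → L
P(15): 21·15+16=331≡19 → T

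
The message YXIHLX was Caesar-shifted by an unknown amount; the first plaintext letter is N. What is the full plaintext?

From the crib: Y(24)−N(13)=11, so the shift is 11.
Subtract 11 from each ciphertext letter:
Y(24): 24−11=13 → N
X(23): 23−11=12 → M
I(8): 8−11=-3≡23 → X
H(7): 7−11=-4≡22 → W
L(11): 11−11=0 → A
X(23): 23−11=12 → M

NMXWAM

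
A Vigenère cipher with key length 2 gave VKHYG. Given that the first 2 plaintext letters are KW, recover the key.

LO

Subtract each crib letter from the matching ciphertext letter (mod 26):
V(21)−K(10)=11 → L
K(10)−W(22)=-12≡14 → O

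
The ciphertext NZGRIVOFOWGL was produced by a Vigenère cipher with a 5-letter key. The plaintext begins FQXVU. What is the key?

Subtract each crib letter from the matching ciphertext letter (mod 26):
N(13)−F(5)=8 → I
Z(25)−Q(16)=9 → J
G(6)−X(23)=-17≡9 → J
R(17)−V(21)=-4≡22 → W
I(8)−U(20)=-12≡14 → O

IJJWO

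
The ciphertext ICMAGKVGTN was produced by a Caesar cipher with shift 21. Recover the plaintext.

I(8): 8−21=-13≡13 → N
C(2): 2−21=-19≡7 → H
M(12): 12−21=-9≡17 → R
A(0): 0−21=-21≡5 → F
G(6): 6−21=-15≡11 → L
K(10): 10−21=-11≡15 → P
V(21): 21−21=0 → A
G(6): 6−21=-15≡11 → L
T(19): 19−21=-2≡24 → Y
N(13): 13−21=-8≡18 → S

NHRFLPALYS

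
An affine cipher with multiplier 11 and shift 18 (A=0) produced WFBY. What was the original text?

YNPK

The inverse of 11 mod 26 is 19, since 11·19=209≡1. Apply D(y)=19·(y−18) mod 26:
W(22): 19·(22−18)=76≡24 → Y
F(5): 19·(5−18)=-247≡13 → N
B(1): 19·(1−18)=-323≡15 → P
Y(24): 19·(24−18)=114≡10 → K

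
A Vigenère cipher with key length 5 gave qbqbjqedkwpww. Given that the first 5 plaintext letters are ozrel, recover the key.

cczxy

Subtract each crib letter from the matching ciphertext letter (mod 26):
q(16)−o(14)=2 → c
b(1)−z(25)=-24≡2 → c
q(16)−r(17)=-1≡25 → z
b(1)−e(4)=-3≡23 → x
j(9)−l(11)=-2≡24 → y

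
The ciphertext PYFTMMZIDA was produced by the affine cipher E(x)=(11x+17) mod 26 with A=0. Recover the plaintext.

ODGMJJWLUP

The inverse of 11 mod 26 is 19, since 11·19=209≡1. Apply D(y)=19·(y−17) mod 26:
P(15): 19·(15−17)=-38≡14 → O
Y(24): 19·(24−17)=133≡3 → D
F(5): 19·(5−17)=-228≡6 → G
T(19): 19·(19−17)=38≡12 → M
M(12): 19·(12−17)=-95≡9 → J
M(12): 19·(12−17)=-95≡9 → J
Z(25): 19·(25−17)=152≡22 → W
I(8): 19·(8−17)=-171≡11 → L
D(3): 19·(3−17)=-266≡20 → U
A(0): 19·(0−17)=-323≡15 → P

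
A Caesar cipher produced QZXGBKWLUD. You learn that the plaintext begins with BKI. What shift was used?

15

From the crib: Q(16)−B(1)=15, so the shift is 15.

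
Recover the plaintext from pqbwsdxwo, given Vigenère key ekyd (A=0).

lgdtotztk

Repeat the key across the ciphertext: ekydekyde
p(15)−e(4): 11 → l
q(16)−k(10): 6 → g
b(1)−y(24): -23≡3 → d
w(22)−d(3): 19 → t
s(18)−e(4): 14 → o
d(3)−k(10): -7≡19 → t
x(23)−y(24): -1≡25 → z
w(22)−d(3): 19 → t
o(14)−e(4): 10 → k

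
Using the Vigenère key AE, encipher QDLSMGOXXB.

Repeat the key across the message: AEAEAEAEAE
Q(16)+A(0): 16 → Q
D(3)+E(4): 7 → H
L(11)+A(0): 11 → L
S(18)+E(4): 22 → W
M(12)+A(0): 12 → M
G(6)+E(4): 10 → K
O(14)+A(0): 14 → O
X(23)+E(4): 27≡1 → B
X(23)+A(0): 23 → X
B(1)+E(4): 5 → F

QHLWMKOBXF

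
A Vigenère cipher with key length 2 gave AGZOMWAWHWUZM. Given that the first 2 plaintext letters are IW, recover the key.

SK

Subtract each crib letter from the matching ciphertext letter (mod 26):
A(0)−I(8)=-8≡18 → S
G(6)−W(22)=-16≡10 → K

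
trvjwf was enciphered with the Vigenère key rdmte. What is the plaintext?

cojqso

Repeat the key across the ciphertext: rdmter
t(19)−r(17): 2 → c
r(17)−d(3): 14 → o
v(21)−m(12): 9 → j
j(9)−t(19): -10≡16 → q
w(22)−e(4): 18 → s
f(5)−r(17): -12≡14 → o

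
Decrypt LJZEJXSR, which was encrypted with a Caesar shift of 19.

L(11): 11−19=-8≡18 → S
J(9): 9−19=-10≡16 → Q
Z(25): 25−19=6 → G
E(4): 4−19=-15≡11 → L
J(9): 9−19=-10≡16 → Q
X(23): 23−19=4 → E
S(18): 18−19=-1≡25 → Z
R(17): 17−19=-2≡24 → Y

SQGLQEZY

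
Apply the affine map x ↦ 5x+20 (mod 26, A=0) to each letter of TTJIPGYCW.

T(19): 5·19+20=115≡11 → L
T(19): 5·19+20=115≡11 → L
J(9): 5·9+20=65≡13 → N
I(8): 5·8+20=60≡8 → I
P(15): 5·15+20=95≡17 → R
G(6): 5·6+20=50≡24 → Y
Y(24): 5·24+20=140≡10 → K
C(2): 5·2+20=30≡4 → E
W(22): 5·22+20=130≡0 → A

LLNIRYKEA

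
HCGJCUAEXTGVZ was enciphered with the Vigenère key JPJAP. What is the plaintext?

Repeat the key across the ciphertext: JPJAPJPJAPJPJ
H(7)−J(9): -2≡24 → Y
C(2)−P(15): -13≡13 → N
G(6)−J(9): -3≡23 → X
J(9)−A(0): 9 → J
C(2)−P(15): -13≡13 → N
U(20)−J(9): 11 → L
A(0)−P(15): -15≡11 → L
E(4)−J(9): -5≡21 → V
X(23)−A(0): 23 → X
T(19)−P(15): 4 → E
G(6)−J(9): -3≡23 → X
V(21)−P(15): 6 → G
Z(25)−J(9): 16 → Q

YNXJNLLVXEXGQ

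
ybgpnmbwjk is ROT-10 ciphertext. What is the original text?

orwfdcrmza

y(24): 24−10=14 → o
b(1): 1−10=-9≡17 → r
g(6): 6−10=-4≡22 → w
p(15): 15−10=5 → f
n(13): 13−10=3 → d
m(12): 12−10=2 → c
b(1): 1−10=-9≡17 → r
w(22): 22−10=12 → m
j(9): 9−10=-1≡25 → z
k(10): 10−10=0 → a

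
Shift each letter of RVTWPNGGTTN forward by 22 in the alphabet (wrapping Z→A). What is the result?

R(17): 17+22=39≡13 → N
V(21): 21+22=43≡17 → R
T(19): 19+22=41≡15 → P
W(22): 22+22=44≡18 → S
P(15): 15+22=37≡11 → L
N(13): 13+22=35≡9 → J
G(6): 6+22=28≡2 → C
G(6): 6+22=28≡2 → C
T(19): 19+22=41≡15 → P
T(19): 19+22=41≡15 → P
N(13): 13+22=35≡9 → J

NRPSLJCCPPJ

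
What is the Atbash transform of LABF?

OZYU

L(11) → O(14)
A(0) → Z(25)
B(1) → Y(24)
F(5) → U(20)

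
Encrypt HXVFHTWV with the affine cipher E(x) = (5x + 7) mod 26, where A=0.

QSIGQYNI

H(7): 5·7+7=42≡16 → Q
X(23): 5·23+7=122≡18 → S
V(21): 5·21+7=112≡8 → I
F(5): 5·5+7=32≡6 → G
H(7): 5·7+7=42≡16 → Q
T(19): 5·19+7=102≡24 → Y
W(22): 5·22+7=117≡13 → N
V(21): 5·21+7=112≡8 → I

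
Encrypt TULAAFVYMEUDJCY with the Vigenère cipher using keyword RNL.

Repeat the key across the message: RNLRNLRNLRNLRNL
T(19)+R(17): 36≡10 → K
U(20)+N(13): 33≡7 → H
L(11)+L(11): 22 → W
A(0)+R(17): 17 → R
A(0)+N(13): 13 → N
F(5)+L(11): 16 → Q
V(21)+R(17): 38≡12 → M
Y(24)+N(13): 37≡11 → L
M(12)+L(11): 23 → X
E(4)+R(17): 21 → V
U(20)+N(13): 33≡7 → H
D(3)+L(11): 14 → O
J(9)+R(17): 26≡0 → A
C(2)+N(13): 15 → P
Y(24)+L(11): 35≡9 → J

KHWRNQMLXVHOAPJ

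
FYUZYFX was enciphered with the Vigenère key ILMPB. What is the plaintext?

XNIKXXM

Repeat the key across the ciphertext: ILMPBIL
F(5)−I(8): -3≡23 → X
Y(24)−L(11): 13 → N
U(20)−M(12): 8 → I
Z(25)−P(15): 10 → K
Y(24)−B(1): 23 → X
F(5)−I(8): -3≡23 → X
X(23)−L(11): 12 → M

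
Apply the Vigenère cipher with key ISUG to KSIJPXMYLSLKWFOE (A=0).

Repeat the key across the message: ISUGISUGISUGISUG
K(10)+I(8): 18 → S
S(18)+S(18): 36≡10 → K
I(8)+U(20): 28≡2 → C
J(9)+G(6): 15 → P
P(15)+I(8): 23 → X
X(23)+S(18): 41≡15 → P
M(12)+U(20): 32≡6 → G
Y(24)+G(6): 30≡4 → E
L(11)+I(8): 19 → T
S(18)+S(18): 36≡10 → K
L(11)+U(20): 31≡5 → F
K(10)+G(6): 16 → Q
W(22)+I(8): 30≡4 → E
F(5)+S(18): 23 → X
O(14)+U(20): 34≡8 → I
E(4)+G(6): 10 → K

SKCPXPGETKFQEXIK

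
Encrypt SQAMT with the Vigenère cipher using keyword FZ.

Repeat the key across the message: FZFZF
S(18)+F(5): 23 → X
Q(16)+Z(25): 41≡15 → P
A(0)+F(5): 5 → F
M(12)+Z(25): 37≡11 → L
T(19)+F(5): 24 → Y

XPFLY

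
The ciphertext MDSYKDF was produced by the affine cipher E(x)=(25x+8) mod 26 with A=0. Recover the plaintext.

The inverse of 25 mod 26 is 25, since 25·25=625≡1. Apply D(y)=25·(y−8) mod 26:
M(12): 25·(12−8)=100≡22 → W
D(3): 25·(3−8)=-125≡5 → F
S(18): 25·(18−8)=250≡16 → Q
Y(24): 25·(24−8)=400≡10 → K
K(10): 25·(10−8)=50≡24 → Y
D(3): 25·(3−8)=-125≡5 → F
F(5): 25·(5−8)=-75≡3 → D

WFQKYFD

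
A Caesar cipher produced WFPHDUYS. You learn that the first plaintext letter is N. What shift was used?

9

From the crib: W(22)−N(13)=9, so the shift is 9.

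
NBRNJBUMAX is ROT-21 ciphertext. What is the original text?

SGWSOGZRFC

N(13): 13−21=-8≡18 → S
B(1): 1−21=-20≡6 → G
R(17): 17−21=-4≡22 → W
N(13): 13−21=-8≡18 → S
J(9): 9−21=-12≡14 → O
B(1): 1−21=-20≡6 → G
U(20): 20−21=-1≡25 → Z
M(12): 12−21=-9≡17 → R
A(0): 0−21=-21≡5 → F
X(23): 23−21=2 → C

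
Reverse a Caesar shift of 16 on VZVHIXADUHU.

FJFRSHKNERE

V(21): 21−16=5 → F
Z(25): 25−16=9 → J
V(21): 21−16=5 → F
H(7): 7−16=-9≡17 → R
I(8): 8−16=-8≡18 → S
X(23): 23−16=7 → H
A(0): 0−16=-16≡10 → K
D(3): 3−16=-13≡13 → N
U(20): 20−16=4 → E
H(7): 7−16=-9≡17 → R
U(20): 20−16=4 → E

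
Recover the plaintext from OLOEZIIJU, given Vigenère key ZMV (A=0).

PZTFNNJXZ

Repeat the key across the ciphertext: ZMVZMVZMV
O(14)−Z(25): -11≡15 → P
L(11)−M(12): -1≡25 → Z
O(14)−V(21): -7≡19 → T
E(4)−Z(25): -21≡5 → F
Z(25)−M(12): 13 → N
I(8)−V(21): -13≡13 → N
I(8)−Z(25): -17≡9 → J
J(9)−M(12): -3≡23 → X
U(20)−V(21): -1≡25 → Z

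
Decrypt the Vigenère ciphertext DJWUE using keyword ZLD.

EYTVT

Repeat the key across the ciphertext: ZLDZL
D(3)−Z(25): -22≡4 → E
J(9)−L(11): -2≡24 → Y
W(22)−D(3): 19 → T
U(20)−Z(25): -5≡21 → V
E(4)−L(11): -7≡19 → T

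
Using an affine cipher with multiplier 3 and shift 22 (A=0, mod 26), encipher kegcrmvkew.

k(10): 3·10+22=52≡0 → a
e(4): 3·4+22=34≡8 → i
g(6): 3·6+22=40≡14 → o
c(2): 3·2+22=28≡2 → c
r(17): 3·17+22=73≡21 → v
m(12): 3·12+22=58≡6 → g
v(21): 3·21+22=85≡7 → h
k(10): 3·10+22=52≡0 → a
e(4): 3·4+22=34≡8 → i
w(22): 3·22+22=88≡10 → k

aiocvghaik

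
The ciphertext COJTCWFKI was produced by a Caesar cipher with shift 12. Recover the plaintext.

QCXHQKTYW

C(2): 2−12=-10≡16 → Q
O(14): 14−12=2 → C
J(9): 9−12=-3≡23 → X
T(19): 19−12=7 → H
C(2): 2−12=-10≡16 → Q
W(22): 22−12=10 → K
F(5): 5−12=-7≡19 → T
K(10): 10−12=-2≡24 → Y
I(8): 8−12=-4≡22 → W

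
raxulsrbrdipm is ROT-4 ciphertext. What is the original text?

r(17): 17−4=13 → n
a(0): 0−4=-4≡22 → w
x(23): 23−4=19 → t
u(20): 20−4=16 → q
l(11): 11−4=7 → h
s(18): 18−4=14 → o
r(17): 17−4=13 → n
b(1): 1−4=-3≡23 → x
r(17): 17−4=13 → n
d(3): 3−4=-1≡25 → z
i(8): 8−4=4 → e
p(15): 15−4=11 → l
m(12): 12−4=8 → i

nwtqhonxnzeli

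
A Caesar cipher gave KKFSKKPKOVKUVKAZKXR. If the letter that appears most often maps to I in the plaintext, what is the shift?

The most frequent ciphertext letter is K (appears 8 times).
K is position 10; I is position 8.
Shift = 2.

2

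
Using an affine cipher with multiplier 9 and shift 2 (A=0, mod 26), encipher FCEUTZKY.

F(5): 9·5+2=47≡21 → V
C(2): 9·2+2=20 → U
E(4): 9·4+2=38≡12 → M
U(20): 9·20+2=182≡0 → A
T(19): 9·19+2=173≡17 → R
Z(25): 9·25+2=227≡19 → T
K(10): 9·10+2=92≡14 → O
Y(24): 9·24+2=218≡10 → K

VUMARTOK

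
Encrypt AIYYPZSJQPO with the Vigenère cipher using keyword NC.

NKLACBFLDRB

Repeat the key across the message: NCNCNCNCNCN
A(0)+N(13): 13 → N
I(8)+C(2): 10 → K
Y(24)+N(13): 37≡11 → L
Y(24)+C(2): 26≡0 → A
P(15)+N(13): 28≡2 → C
Z(25)+C(2): 27≡1 → B
S(18)+N(13): 31≡5 → F
J(9)+C(2): 11 → L
Q(16)+N(13): 29≡3 → D
P(15)+C(2): 17 → R
O(14)+N(13): 27≡1 → B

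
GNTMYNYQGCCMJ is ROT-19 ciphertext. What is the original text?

G(6): 6−19=-13≡13 → N
N(13): 13−19=-6≡20 → U
T(19): 19−19=0 → A
M(12): 12−19=-7≡19 → T
Y(24): 24−19=5 → F
N(13): 13−19=-6≡20 → U
Y(24): 24−19=5 → F
Q(16): 16−19=-3≡23 → X
G(6): 6−19=-13≡13 → N
C(2): 2−19=-17≡9 → J
C(2): 2−19=-17≡9 → J
M(12): 12−19=-7≡19 → T
J(9): 9−19=-10≡16 → Q

NUATFUFXNJJTQ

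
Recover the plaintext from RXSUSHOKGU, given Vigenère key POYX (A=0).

Repeat the key across the ciphertext: POYXPOYXPO
R(17)−P(15): 2 → C
X(23)−O(14): 9 → J
S(18)−Y(24): -6≡20 → U
U(20)−X(23): -3≡23 → X
S(18)−P(15): 3 → D
H(7)−O(14): -7≡19 → T
O(14)−Y(24): -10≡16 → Q
K(10)−X(23): -13≡13 → N
G(6)−P(15): -9≡17 → R
U(20)−O(14): 6 → G

CJUXDTQNRG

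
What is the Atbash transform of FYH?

UBS

F(5) → U(20)
Y(24) → B(1)
H(7) → S(18)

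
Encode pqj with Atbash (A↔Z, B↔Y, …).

kjq

p(15) → k(10)
q(16) → j(9)
j(9) → q(16)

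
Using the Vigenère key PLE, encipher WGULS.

Repeat the key across the message: PLEPL
W(22)+P(15): 37≡11 → L
G(6)+L(11): 17 → R
U(20)+E(4): 24 → Y
L(11)+P(15): 26≡0 → A
S(18)+L(11): 29≡3 → D

LRYAD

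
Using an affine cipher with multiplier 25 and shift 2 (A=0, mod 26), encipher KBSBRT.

K(10): 25·10+2=252≡18 → S
B(1): 25·1+2=27≡1 → B
S(18): 25·18+2=452≡10 → K
B(1): 25·1+2=27≡1 → B
R(17): 25·17+2=427≡11 → L
T(19): 25·19+2=477≡9 → J

SBKBLJ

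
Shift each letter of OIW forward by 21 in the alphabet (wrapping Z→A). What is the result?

JDR

O(14): 14+21=35≡9 → J
I(8): 8+21=29≡3 → D
W(22): 22+21=43≡17 → R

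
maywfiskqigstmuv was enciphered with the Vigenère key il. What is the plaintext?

Repeat the key across the ciphertext: ilililililililil
m(12)−i(8): 4 → e
a(0)−l(11): -11≡15 → p
y(24)−i(8): 16 → q
w(22)−l(11): 11 → l
f(5)−i(8): -3≡23 → x
i(8)−l(11): -3≡23 → x
s(18)−i(8): 10 → k
k(10)−l(11): -1≡25 → z
q(16)−i(8): 8 → i
i(8)−l(11): -3≡23 → x
g(6)−i(8): -2≡24 → y
s(18)−l(11): 7 → h
t(19)−i(8): 11 → l
m(12)−l(11): 1 → b
u(20)−i(8): 12 → m
v(21)−l(11): 10 → k

epqlxxkzixyhlbmk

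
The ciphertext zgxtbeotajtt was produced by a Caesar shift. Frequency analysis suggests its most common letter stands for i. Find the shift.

11

The most frequent ciphertext letter is t (appears 4 times).
t is position 19; i is position 8.
Shift = 11.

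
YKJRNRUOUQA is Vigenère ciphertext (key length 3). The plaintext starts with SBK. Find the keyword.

Subtract each crib letter from the matching ciphertext letter (mod 26):
Y(24)−S(18)=6 → G
K(10)−B(1)=9 → J
J(9)−K(10)=-1≡25 → Z

GJZ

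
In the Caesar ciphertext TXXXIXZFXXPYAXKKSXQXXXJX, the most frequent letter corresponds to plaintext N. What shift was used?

10

The most frequent ciphertext letter is X (appears 12 times).
X is position 23; N is position 13.
Shift = 10.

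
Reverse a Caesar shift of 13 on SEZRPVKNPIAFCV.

S(18): 18−13=5 → F
E(4): 4−13=-9≡17 → R
Z(25): 25−13=12 → M
R(17): 17−13=4 → E
P(15): 15−13=2 → C
V(21): 21−13=8 → I
K(10): 10−13=-3≡23 → X
N(13): 13−13=0 → A
P(15): 15−13=2 → C
I(8): 8−13=-5≡21 → V
A(0): 0−13=-13≡13 → N
F(5): 5−13=-8≡18 → S
C(2): 2−13=-11≡15 → P
V(21): 21−13=8 → I

FRMECIXACVNSPI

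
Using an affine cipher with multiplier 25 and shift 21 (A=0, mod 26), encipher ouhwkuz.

hbozlbw

o(14): 25·14+21=371≡7 → h
u(20): 25·20+21=521≡1 → b
h(7): 25·7+21=196≡14 → o
w(22): 25·22+21=571≡25 → z
k(10): 25·10+21=271≡11 → l
u(20): 25·20+21=521≡1 → b
z(25): 25·25+21=646≡22 → w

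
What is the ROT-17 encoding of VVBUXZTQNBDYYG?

V(21): 21+17=38≡12 → M
V(21): 21+17=38≡12 → M
B(1): 1+17=18 → S
U(20): 20+17=37≡11 → L
X(23): 23+17=40≡14 → O
Z(25): 25+17=42≡16 → Q
T(19): 19+17=36≡10 → K
Q(16): 16+17=33≡7 → H
N(13): 13+17=30≡4 → E
B(1): 1+17=18 → S
D(3): 3+17=20 → U
Y(24): 24+17=41≡15 → P
Y(24): 24+17=41≡15 → P
G(6): 6+17=23 → X

MMSLOQKHESUPPX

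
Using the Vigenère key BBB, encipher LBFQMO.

MCGRNP

Repeat the key across the message: BBBBBB
L(11)+B(1): 12 → M
B(1)+B(1): 2 → C
F(5)+B(1): 6 → G
Q(16)+B(1): 17 → R
M(12)+B(1): 13 → N
O(14)+B(1): 15 → P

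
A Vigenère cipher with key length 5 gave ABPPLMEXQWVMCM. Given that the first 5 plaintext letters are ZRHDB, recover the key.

Subtract each crib letter from the matching ciphertext letter (mod 26):
A(0)−Z(25)=-25≡1 → B
B(1)−R(17)=-16≡10 → K
P(15)−H(7)=8 → I
P(15)−D(3)=12 → M
L(11)−B(1)=10 → K

BKIMK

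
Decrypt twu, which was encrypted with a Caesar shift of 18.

bec

t(19): 19−18=1 → b
w(22): 22−18=4 → e
u(20): 20−18=2 → c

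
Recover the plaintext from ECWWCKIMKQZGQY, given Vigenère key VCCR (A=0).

Repeat the key across the ciphertext: VCCRVCCRVCCRVC
E(4)−V(21): -17≡9 → J
C(2)−C(2): 0 → A
W(22)−C(2): 20 → U
W(22)−R(17): 5 → F
C(2)−V(21): -19≡7 → H
K(10)−C(2): 8 → I
I(8)−C(2): 6 → G
M(12)−R(17): -5≡21 → V
K(10)−V(21): -11≡15 → P
Q(16)−C(2): 14 → O
Z(25)−C(2): 23 → X
G(6)−R(17): -11≡15 → P
Q(16)−V(21): -5≡21 → V
Y(24)−C(2): 22 → W

JAUFHIGVPOXPVW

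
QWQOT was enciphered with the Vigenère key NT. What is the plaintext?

Repeat the key across the ciphertext: NTNTN
Q(16)−N(13): 3 → D
W(22)−T(19): 3 → D
Q(16)−N(13): 3 → D
O(14)−T(19): -5≡21 → V
T(19)−N(13): 6 → G

DDDVG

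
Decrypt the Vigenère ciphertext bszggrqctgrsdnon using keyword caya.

Repeat the key across the ciphertext: cayacayacayacaya
b(1)−c(2): -1≡25 → z
s(18)−a(0): 18 → s
z(25)−y(24): 1 → b
g(6)−a(0): 6 → g
g(6)−c(2): 4 → e
r(17)−a(0): 17 → r
q(16)−y(24): -8≡18 → s
c(2)−a(0): 2 → c
t(19)−c(2): 17 → r
g(6)−a(0): 6 → g
r(17)−y(24): -7≡19 → t
s(18)−a(0): 18 → s
d(3)−c(2): 1 → b
n(13)−a(0): 13 → n
o(14)−y(24): -10≡16 → q
n(13)−a(0): 13 → n

zsbgerscrgtsbnqn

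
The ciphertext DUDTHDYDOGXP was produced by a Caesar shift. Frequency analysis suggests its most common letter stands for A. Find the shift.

3

The most frequent ciphertext letter is D (appears 4 times).
D is position 3; A is position 0.
Shift = 3.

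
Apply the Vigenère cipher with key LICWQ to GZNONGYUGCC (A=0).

RHPKDRGWCSN

Repeat the key across the message: LICWQLICWQL
G(6)+L(11): 17 → R
Z(25)+I(8): 33≡7 → H
N(13)+C(2): 15 → P
O(14)+W(22): 36≡10 → K
N(13)+Q(16): 29≡3 → D
G(6)+L(11): 17 → R
Y(24)+I(8): 32≡6 → G
U(20)+C(2): 22 → W
G(6)+W(22): 28≡2 → C
C(2)+Q(16): 18 → S
C(2)+L(11): 13 → N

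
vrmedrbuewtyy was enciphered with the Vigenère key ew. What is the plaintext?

Repeat the key across the ciphertext: ewewewewewewe
v(21)−e(4): 17 → r
r(17)−w(22): -5≡21 → v
m(12)−e(4): 8 → i
e(4)−w(22): -18≡8 → i
d(3)−e(4): -1≡25 → z
r(17)−w(22): -5≡21 → v
b(1)−e(4): -3≡23 → x
u(20)−w(22): -2≡24 → y
e(4)−e(4): 0 → a
w(22)−w(22): 0 → a
t(19)−e(4): 15 → p
y(24)−w(22): 2 → c
y(24)−e(4): 20 → u

rviizvxyaapcu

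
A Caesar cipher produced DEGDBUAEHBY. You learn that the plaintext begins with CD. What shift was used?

From the crib: D(3)−C(2)=1, so the shift is 1.

1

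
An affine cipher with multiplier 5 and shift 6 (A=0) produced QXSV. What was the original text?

The inverse of 5 mod 26 is 21, since 5·21=105≡1. Apply D(y)=21·(y−6) mod 26:
Q(16): 21·(16−6)=210≡2 → C
X(23): 21·(23−6)=357≡19 → T
S(18): 21·(18−6)=252≡18 → S
V(21): 21·(21−6)=315≡3 → D

CTSD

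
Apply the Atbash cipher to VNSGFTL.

EMHTUGO

V(21) → E(4)
N(13) → M(12)
S(18) → H(7)
G(6) → T(19)
F(5) → U(20)
T(19) → G(6)
L(11) → O(14)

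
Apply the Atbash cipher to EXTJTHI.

VCGQGSR

E(4) → V(21)
X(23) → C(2)
T(19) → G(6)
J(9) → Q(16)
T(19) → G(6)
H(7) → S(18)
I(8) → R(17)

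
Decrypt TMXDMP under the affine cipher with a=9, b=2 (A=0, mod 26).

The inverse of 9 mod 26 is 3, since 9·3=27≡1. Apply D(y)=3·(y−2) mod 26:
T(19): 3·(19−2)=51≡25 → Z
M(12): 3·(12−2)=30≡4 → E
X(23): 3·(23−2)=63≡11 → L
D(3): 3·(3−2)=3 → D
M(12): 3·(12−2)=30≡4 → E
P(15): 3·(15−2)=39≡13 → N

ZELDEN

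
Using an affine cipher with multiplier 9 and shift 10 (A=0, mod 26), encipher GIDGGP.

G(6): 9·6+10=64≡12 → M
I(8): 9·8+10=82≡4 → E
D(3): 9·3+10=37≡11 → L
G(6): 9·6+10=64≡12 → M
G(6): 9·6+10=64≡12 → M
P(15): 9·15+10=145≡15 → P

MELMMP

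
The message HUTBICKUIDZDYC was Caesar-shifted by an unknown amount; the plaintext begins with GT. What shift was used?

1

From the crib: H(7)−G(6)=1, so the shift is 1.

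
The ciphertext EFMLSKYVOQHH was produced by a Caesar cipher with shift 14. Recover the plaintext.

QRYXEWKHACTT

E(4): 4−14=-10≡16 → Q
F(5): 5−14=-9≡17 → R
M(12): 12−14=-2≡24 → Y
L(11): 11−14=-3≡23 → X
S(18): 18−14=4 → E
K(10): 10−14=-4≡22 → W
Y(24): 24−14=10 → K
V(21): 21−14=7 → H
O(14): 14−14=0 → A
Q(16): 16−14=2 → C
H(7): 7−14=-7≡19 → T
H(7): 7−14=-7≡19 → T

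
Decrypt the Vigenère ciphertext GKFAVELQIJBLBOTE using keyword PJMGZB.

RBTUWDWHWDCKMFHY

Repeat the key across the ciphertext: PJMGZBPJMGZBPJMG
G(6)−P(15): -9≡17 → R
K(10)−J(9): 1 → B
F(5)−M(12): -7≡19 → T
A(0)−G(6): -6≡20 → U
V(21)−Z(25): -4≡22 → W
E(4)−B(1): 3 → D
L(11)−P(15): -4≡22 → W
Q(16)−J(9): 7 → H
I(8)−M(12): -4≡22 → W
J(9)−G(6): 3 → D
B(1)−Z(25): -24≡2 → C
L(11)−B(1): 10 → K
B(1)−P(15): -14≡12 → M
O(14)−J(9): 5 → F
T(19)−M(12): 7 → H
E(4)−G(6): -2≡24 → Y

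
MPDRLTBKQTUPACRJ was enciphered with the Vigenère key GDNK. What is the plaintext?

GMQHFQOAKQHFUZEZ

Repeat the key across the ciphertext: GDNKGDNKGDNKGDNK
M(12)−G(6): 6 → G
P(15)−D(3): 12 → M
D(3)−N(13): -10≡16 → Q
R(17)−K(10): 7 → H
L(11)−G(6): 5 → F
T(19)−D(3): 16 → Q
B(1)−N(13): -12≡14 → O
K(10)−K(10): 0 → A
Q(16)−G(6): 10 → K
T(19)−D(3): 16 → Q
U(20)−N(13): 7 → H
P(15)−K(10): 5 → F
A(0)−G(6): -6≡20 → U
C(2)−D(3): -1≡25 → Z
R(17)−N(13): 4 → E
J(9)−K(10): -1≡25 → Z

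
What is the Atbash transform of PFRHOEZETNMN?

P(15) → K(10)
F(5) → U(20)
R(17) → I(8)
H(7) → S(18)
O(14) → L(11)
E(4) → V(21)
Z(25) → A(0)
E(4) → V(21)
T(19) → G(6)
N(13) → M(12)
M(12) → N(13)
N(13) → M(12)

KUISLVAVGMNM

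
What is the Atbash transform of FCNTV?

F(5) → U(20)
C(2) → X(23)
N(13) → M(12)
T(19) → G(6)
V(21) → E(4)

UXMGE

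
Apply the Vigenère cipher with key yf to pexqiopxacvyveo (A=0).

njvvgtncyhtdtjm

Repeat the key across the message: yfyfyfyfyfyfyfy
p(15)+y(24): 39≡13 → n
e(4)+f(5): 9 → j
x(23)+y(24): 47≡21 → v
q(16)+f(5): 21 → v
i(8)+y(24): 32≡6 → g
o(14)+f(5): 19 → t
p(15)+y(24): 39≡13 → n
x(23)+f(5): 28≡2 → c
a(0)+y(24): 24 → y
c(2)+f(5): 7 → h
v(21)+y(24): 45≡19 → t
y(24)+f(5): 29≡3 → d
v(21)+y(24): 45≡19 → t
e(4)+f(5): 9 → j
o(14)+y(24): 38≡12 → m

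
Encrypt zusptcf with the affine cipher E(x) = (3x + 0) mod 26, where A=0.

z(25): 3·25+0=75≡23 → x
u(20): 3·20+0=60≡8 → i
s(18): 3·18+0=54≡2 → c
p(15): 3·15+0=45≡19 → t
t(19): 3·19+0=57≡5 → f
c(2): 3·2+0=6 → g
f(5): 3·5+0=15 → p

xictfgp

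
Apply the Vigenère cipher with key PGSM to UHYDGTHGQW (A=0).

JNQPVZZSFC

Repeat the key across the message: PGSMPGSMPG
U(20)+P(15): 35≡9 → J
H(7)+G(6): 13 → N
Y(24)+S(18): 42≡16 → Q
D(3)+M(12): 15 → P
G(6)+P(15): 21 → V
T(19)+G(6): 25 → Z
H(7)+S(18): 25 → Z
G(6)+M(12): 18 → S
Q(16)+P(15): 31≡5 → F
W(22)+G(6): 28≡2 → C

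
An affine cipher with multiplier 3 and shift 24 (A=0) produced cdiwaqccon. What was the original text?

The inverse of 3 mod 26 is 9, since 3·9=27≡1. Apply D(y)=9·(y−24) mod 26:
c(2): 9·(2−24)=-198≡10 → k
d(3): 9·(3−24)=-189≡19 → t
i(8): 9·(8−24)=-144≡12 → m
w(22): 9·(22−24)=-18≡8 → i
a(0): 9·(0−24)=-216≡18 → s
q(16): 9·(16−24)=-72≡6 → g
c(2): 9·(2−24)=-198≡10 → k
c(2): 9·(2−24)=-198≡10 → k
o(14): 9·(14−24)=-90≡14 → o
n(13): 9·(13−24)=-99≡5 → f

ktmisgkkof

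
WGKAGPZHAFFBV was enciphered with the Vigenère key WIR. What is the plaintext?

AYTEYYDZJJXKZ

Repeat the key across the ciphertext: WIRWIRWIRWIRW
W(22)−W(22): 0 → A
G(6)−I(8): -2≡24 → Y
K(10)−R(17): -7≡19 → T
A(0)−W(22): -22≡4 → E
G(6)−I(8): -2≡24 → Y
P(15)−R(17): -2≡24 → Y
Z(25)−W(22): 3 → D
H(7)−I(8): -1≡25 → Z
A(0)−R(17): -17≡9 → J
F(5)−W(22): -17≡9 → J
F(5)−I(8): -3≡23 → X
B(1)−R(17): -16≡10 → K
V(21)−W(22): -1≡25 → Z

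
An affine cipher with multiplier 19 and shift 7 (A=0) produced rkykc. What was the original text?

ghfhx

The inverse of 19 mod 26 is 11, since 19·11=209≡1. Apply D(y)=11·(y−7) mod 26:
r(17): 11·(17−7)=110≡6 → g
k(10): 11·(10−7)=33≡7 → h
y(24): 11·(24−7)=187≡5 → f
k(10): 11·(10−7)=33≡7 → h
c(2): 11·(2−7)=-55≡23 → x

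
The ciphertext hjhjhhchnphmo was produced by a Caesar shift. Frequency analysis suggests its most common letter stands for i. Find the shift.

The most frequent ciphertext letter is h (appears 6 times).
h is position 7; i is position 8.
Shift = -1≡25.

25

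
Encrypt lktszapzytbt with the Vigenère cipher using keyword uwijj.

Repeat the key across the message: uwijjuwijjuw
l(11)+u(20): 31≡5 → f
k(10)+w(22): 32≡6 → g
t(19)+i(8): 27≡1 → b
s(18)+j(9): 27≡1 → b
z(25)+j(9): 34≡8 → i
a(0)+u(20): 20 → u
p(15)+w(22): 37≡11 → l
z(25)+i(8): 33≡7 → h
y(24)+j(9): 33≡7 → h
t(19)+j(9): 28≡2 → c
b(1)+u(20): 21 → v
t(19)+w(22): 41≡15 → p

fgbbiulhhcvp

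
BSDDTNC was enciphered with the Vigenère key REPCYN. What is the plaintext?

KOOBVAL

Repeat the key across the ciphertext: REPCYNR
B(1)−R(17): -16≡10 → K
S(18)−E(4): 14 → O
D(3)−P(15): -12≡14 → O
D(3)−C(2): 1 → B
T(19)−Y(24): -5≡21 → V
N(13)−N(13): 0 → A
C(2)−R(17): -15≡11 → L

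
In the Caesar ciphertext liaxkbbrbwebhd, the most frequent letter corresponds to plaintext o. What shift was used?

13

The most frequent ciphertext letter is b (appears 4 times).
b is position 1; o is position 14.
Shift = -13≡13.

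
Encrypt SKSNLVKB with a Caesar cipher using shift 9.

BTBWUETK

S(18): 18+9=27≡1 → B
K(10): 10+9=19 → T
S(18): 18+9=27≡1 → B
N(13): 13+9=22 → W
L(11): 11+9=20 → U
V(21): 21+9=30≡4 → E
K(10): 10+9=19 → T
B(1): 1+9=10 → K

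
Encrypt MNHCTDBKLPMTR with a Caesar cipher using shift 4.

M(12): 12+4=16 → Q
N(13): 13+4=17 → R
H(7): 7+4=11 → L
C(2): 2+4=6 → G
T(19): 19+4=23 → X
D(3): 3+4=7 → H
B(1): 1+4=5 → F
K(10): 10+4=14 → O
L(11): 11+4=15 → P
P(15): 15+4=19 → T
M(12): 12+4=16 → Q
T(19): 19+4=23 → X
R(17): 17+4=21 → V

QRLGXHFOPTQXV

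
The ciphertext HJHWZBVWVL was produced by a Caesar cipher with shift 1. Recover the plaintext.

H(7): 7−1=6 → G
J(9): 9−1=8 → I
H(7): 7−1=6 → G
W(22): 22−1=21 → V
Z(25): 25−1=24 → Y
B(1): 1−1=0 → A
V(21): 21−1=20 → U
W(22): 22−1=21 → V
V(21): 21−1=20 → U
L(11): 11−1=10 → K

GIGVYAUVUK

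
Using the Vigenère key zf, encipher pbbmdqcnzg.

Repeat the key across the message: zfzfzfzfzf
p(15)+z(25): 40≡14 → o
b(1)+f(5): 6 → g
b(1)+z(25): 26≡0 → a
m(12)+f(5): 17 → r
d(3)+z(25): 28≡2 → c
q(16)+f(5): 21 → v
c(2)+z(25): 27≡1 → b
n(13)+f(5): 18 → s
z(25)+z(25): 50≡24 → y
g(6)+f(5): 11 → l

ogarcvbsyl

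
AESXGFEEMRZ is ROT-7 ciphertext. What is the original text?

TXLQZYXXFKS

A(0): 0−7=-7≡19 → T
E(4): 4−7=-3≡23 → X
S(18): 18−7=11 → L
X(23): 23−7=16 → Q
G(6): 6−7=-1≡25 → Z
F(5): 5−7=-2≡24 → Y
E(4): 4−7=-3≡23 → X
E(4): 4−7=-3≡23 → X
M(12): 12−7=5 → F
R(17): 17−7=10 → K
Z(25): 25−7=18 → S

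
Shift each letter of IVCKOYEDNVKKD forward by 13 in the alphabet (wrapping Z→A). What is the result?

VIPXBLRQAIXXQ

I(8): 8+13=21 → V
V(21): 21+13=34≡8 → I
C(2): 2+13=15 → P
K(10): 10+13=23 → X
O(14): 14+13=27≡1 → B
Y(24): 24+13=37≡11 → L
E(4): 4+13=17 → R
D(3): 3+13=16 → Q
N(13): 13+13=26≡0 → A
V(21): 21+13=34≡8 → I
K(10): 10+13=23 → X
K(10): 10+13=23 → X
D(3): 3+13=16 → Q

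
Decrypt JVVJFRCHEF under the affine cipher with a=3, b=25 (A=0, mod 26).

MQQMCGBUTC

The inverse of 3 mod 26 is 9, since 3·9=27≡1. Apply D(y)=9·(y−25) mod 26:
J(9): 9·(9−25)=-144≡12 → M
V(21): 9·(21−25)=-36≡16 → Q
V(21): 9·(21−25)=-36≡16 → Q
J(9): 9·(9−25)=-144≡12 → M
F(5): 9·(5−25)=-180≡2 → C
R(17): 9·(17−25)=-72≡6 → G
C(2): 9·(2−25)=-207≡1 → B
H(7): 9·(7−25)=-162≡20 → U
E(4): 9·(4−25)=-189≡19 → T
F(5): 9·(5−25)=-180≡2 → C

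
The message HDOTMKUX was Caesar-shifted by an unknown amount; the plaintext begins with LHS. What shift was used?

From the crib: H(7)−L(11)=-4≡22, so the shift is 22.

22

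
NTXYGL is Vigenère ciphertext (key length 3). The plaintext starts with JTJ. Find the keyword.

Subtract each crib letter from the matching ciphertext letter (mod 26):
N(13)−J(9)=4 → E
T(19)−T(19)=0 → A
X(23)−J(9)=14 → O

EAO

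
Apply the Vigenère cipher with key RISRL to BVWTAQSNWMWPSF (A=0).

SDOKLHAFNXNXKW

Repeat the key across the message: RISRLRISRLRISR
B(1)+R(17): 18 → S
V(21)+I(8): 29≡3 → D
W(22)+S(18): 40≡14 → O
T(19)+R(17): 36≡10 → K
A(0)+L(11): 11 → L
Q(16)+R(17): 33≡7 → H
S(18)+I(8): 26≡0 → A
N(13)+S(18): 31≡5 → F
W(22)+R(17): 39≡13 → N
M(12)+L(11): 23 → X
W(22)+R(17): 39≡13 → N
P(15)+I(8): 23 → X
S(18)+S(18): 36≡10 → K
F(5)+R(17): 22 → W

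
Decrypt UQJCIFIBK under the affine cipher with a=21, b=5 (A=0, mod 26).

XDULPAPGZ

The inverse of 21 mod 26 is 5, since 21·5=105≡1. Apply D(y)=5·(y−5) mod 26:
U(20): 5·(20−5)=75≡23 → X
Q(16): 5·(16−5)=55≡3 → D
J(9): 5·(9−5)=20 → U
C(2): 5·(2−5)=-15≡11 → L
I(8): 5·(8−5)=15 → P
F(5): 5·(5−5)=0 → A
I(8): 5·(8−5)=15 → P
B(1): 5·(1−5)=-20≡6 → G
K(10): 5·(10−5)=25 → Z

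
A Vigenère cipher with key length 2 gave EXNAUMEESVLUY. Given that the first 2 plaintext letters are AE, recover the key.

Subtract each crib letter from the matching ciphertext letter (mod 26):
E(4)−A(0)=4 → E
X(23)−E(4)=19 → T

ET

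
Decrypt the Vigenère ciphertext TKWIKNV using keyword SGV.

BEBQESD

Repeat the key across the ciphertext: SGVSGVS
T(19)−S(18): 1 → B
K(10)−G(6): 4 → E
W(22)−V(21): 1 → B
I(8)−S(18): -10≡16 → Q
K(10)−G(6): 4 → E
N(13)−V(21): -8≡18 → S
V(21)−S(18): 3 → D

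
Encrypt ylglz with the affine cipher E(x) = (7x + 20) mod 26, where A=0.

gtktn

y(24): 7·24+20=188≡6 → g
l(11): 7·11+20=97≡19 → t
g(6): 7·6+20=62≡10 → k
l(11): 7·11+20=97≡19 → t
z(25): 7·25+20=195≡13 → n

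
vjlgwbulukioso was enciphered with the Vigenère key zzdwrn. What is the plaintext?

Repeat the key across the ciphertext: zzdwrnzzdwrnzz
v(21)−z(25): -4≡22 → w
j(9)−z(25): -16≡10 → k
l(11)−d(3): 8 → i
g(6)−w(22): -16≡10 → k
w(22)−r(17): 5 → f
b(1)−n(13): -12≡14 → o
u(20)−z(25): -5≡21 → v
l(11)−z(25): -14≡12 → m
u(20)−d(3): 17 → r
k(10)−w(22): -12≡14 → o
i(8)−r(17): -9≡17 → r
o(14)−n(13): 1 → b
s(18)−z(25): -7≡19 → t
o(14)−z(25): -11≡15 → p

wkikfovmrorbtp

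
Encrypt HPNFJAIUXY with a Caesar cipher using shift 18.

H(7): 7+18=25 → Z
P(15): 15+18=33≡7 → H
N(13): 13+18=31≡5 → F
F(5): 5+18=23 → X
J(9): 9+18=27≡1 → B
A(0): 0+18=18 → S
I(8): 8+18=26≡0 → A
U(20): 20+18=38≡12 → M
X(23): 23+18=41≡15 → P
Y(24): 24+18=42≡16 → Q

ZHFXBSAMPQ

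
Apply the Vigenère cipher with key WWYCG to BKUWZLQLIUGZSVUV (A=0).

XGSYFHMJKACVQXAR

Repeat the key across the message: WWYCGWWYCGWWYCGW
B(1)+W(22): 23 → X
K(10)+W(22): 32≡6 → G
U(20)+Y(24): 44≡18 → S
W(22)+C(2): 24 → Y
Z(25)+G(6): 31≡5 → F
L(11)+W(22): 33≡7 → H
Q(16)+W(22): 38≡12 → M
L(11)+Y(24): 35≡9 → J
I(8)+C(2): 10 → K
U(20)+G(6): 26≡0 → A
G(6)+W(22): 28≡2 → C
Z(25)+W(22): 47≡21 → V
S(18)+Y(24): 42≡16 → Q
V(21)+C(2): 23 → X
U(20)+G(6): 26≡0 → A
V(21)+W(22): 43≡17 → R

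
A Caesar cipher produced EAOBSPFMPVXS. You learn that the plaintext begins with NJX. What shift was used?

From the crib: E(4)−N(13)=-9≡17, so the shift is 17.

17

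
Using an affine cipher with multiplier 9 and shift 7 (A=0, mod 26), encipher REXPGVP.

ERGMJOM

R(17): 9·17+7=160≡4 → E
E(4): 9·4+7=43≡17 → R
X(23): 9·23+7=214≡6 → G
P(15): 9·15+7=142≡12 → M
G(6): 9·6+7=61≡9 → J
V(21): 9·21+7=196≡14 → O
P(15): 9·15+7=142≡12 → M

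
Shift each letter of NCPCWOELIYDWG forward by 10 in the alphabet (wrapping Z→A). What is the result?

XMZMGYOVSINGQ

N(13): 13+10=23 → X
C(2): 2+10=12 → M
P(15): 15+10=25 → Z
C(2): 2+10=12 → M
W(22): 22+10=32≡6 → G
O(14): 14+10=24 → Y
E(4): 4+10=14 → O
L(11): 11+10=21 → V
I(8): 8+10=18 → S
Y(24): 24+10=34≡8 → I
D(3): 3+10=13 → N
W(22): 22+10=32≡6 → G
G(6): 6+10=16 → Q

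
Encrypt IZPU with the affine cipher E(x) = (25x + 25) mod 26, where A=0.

RAKF

I(8): 25·8+25=225≡17 → R
Z(25): 25·25+25=650≡0 → A
P(15): 25·15+25=400≡10 → K
U(20): 25·20+25=525≡5 → F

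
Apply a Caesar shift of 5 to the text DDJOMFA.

D(3): 3+5=8 → I
D(3): 3+5=8 → I
J(9): 9+5=14 → O
O(14): 14+5=19 → T
M(12): 12+5=17 → R
F(5): 5+5=10 → K
A(0): 0+5=5 → F

IIOTRKF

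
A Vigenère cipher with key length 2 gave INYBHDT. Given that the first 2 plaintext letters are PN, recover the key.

Subtract each crib letter from the matching ciphertext letter (mod 26):
I(8)−P(15)=-7≡19 → T
N(13)−N(13)=0 → A

TA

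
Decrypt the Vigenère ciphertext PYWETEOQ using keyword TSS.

Repeat the key across the ciphertext: TSSTSSTS
P(15)−T(19): -4≡22 → W
Y(24)−S(18): 6 → G
W(22)−S(18): 4 → E
E(4)−T(19): -15≡11 → L
T(19)−S(18): 1 → B
E(4)−S(18): -14≡12 → M
O(14)−T(19): -5≡21 → V
Q(16)−S(18): -2≡24 → Y

WGELBMVY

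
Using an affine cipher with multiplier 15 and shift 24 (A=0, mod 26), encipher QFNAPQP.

EVLYPEP

Q(16): 15·16+24=264≡4 → E
F(5): 15·5+24=99≡21 → V
N(13): 15·13+24=219≡11 → L
A(0): 15·0+24=24 → Y
P(15): 15·15+24=249≡15 → P
Q(16): 15·16+24=264≡4 → E
P(15): 15·15+24=249≡15 → P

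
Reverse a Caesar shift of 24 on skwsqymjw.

umyusaoly

s(18): 18−24=-6≡20 → u
k(10): 10−24=-14≡12 → m
w(22): 22−24=-2≡24 → y
s(18): 18−24=-6≡20 → u
q(16): 16−24=-8≡18 → s
y(24): 24−24=0 → a
m(12): 12−24=-12≡14 → o
j(9): 9−24=-15≡11 → l
w(22): 22−24=-2≡24 → y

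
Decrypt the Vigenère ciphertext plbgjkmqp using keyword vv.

uqgloprvu

Repeat the key across the ciphertext: vvvvvvvvv
p(15)−v(21): -6≡20 → u
l(11)−v(21): -10≡16 → q
b(1)−v(21): -20≡6 → g
g(6)−v(21): -15≡11 → l
j(9)−v(21): -12≡14 → o
k(10)−v(21): -11≡15 → p
m(12)−v(21): -9≡17 → r
q(16)−v(21): -5≡21 → v
p(15)−v(21): -6≡20 → u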